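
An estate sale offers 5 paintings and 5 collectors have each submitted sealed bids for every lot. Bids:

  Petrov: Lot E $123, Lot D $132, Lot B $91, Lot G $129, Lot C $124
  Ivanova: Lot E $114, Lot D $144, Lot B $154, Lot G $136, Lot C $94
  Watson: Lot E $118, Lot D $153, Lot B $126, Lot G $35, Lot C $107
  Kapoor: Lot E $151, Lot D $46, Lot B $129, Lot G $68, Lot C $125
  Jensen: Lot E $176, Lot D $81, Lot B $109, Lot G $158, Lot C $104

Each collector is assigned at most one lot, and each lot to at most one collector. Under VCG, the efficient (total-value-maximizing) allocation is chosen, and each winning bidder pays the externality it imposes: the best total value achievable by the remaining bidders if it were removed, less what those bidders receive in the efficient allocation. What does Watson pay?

Efficient allocation: Petrov→Lot C ($124), Ivanova→Lot B ($154), Watson→Lot D ($153), Kapoor→Lot E ($151), Jensen→Lot G ($158); total welfare W = $740.
Watson receives Lot D at value $153, so the others get W − 153 = $587.
Without Watson: best allocation of the remaining 4 bidders over all 5 lots is Petrov→Lot D ($132), Ivanova→Lot B ($154), Kapoor→Lot E ($151), Jensen→Lot G ($158), total $595.
VCG payment = (others' best without Watson) − (others' welfare with Watson) = 595 − 587 = $8.

Watson pays $8.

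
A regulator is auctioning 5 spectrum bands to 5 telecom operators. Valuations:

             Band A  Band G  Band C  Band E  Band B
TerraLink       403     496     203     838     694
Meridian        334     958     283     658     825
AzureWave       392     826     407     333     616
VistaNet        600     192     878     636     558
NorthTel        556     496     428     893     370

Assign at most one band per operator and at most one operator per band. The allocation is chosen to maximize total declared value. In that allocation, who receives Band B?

Treat this as an assignment problem: match each operator to one band.
Optimal: TerraLink→Band E ($838M), Meridian→Band B ($825M), AzureWave→Band G ($826M), VistaNet→Band C ($878M), NorthTel→Band A ($556M) — total 838+825+826+878+556 = $3923M.
Row-greedy (each operator in turn takes its best remaining band) gives $3846M, worse by 77.
Meridian's own top band is Band G ($958M), but forcing Meridian→Band G and reassigning the rest optimally gives only $3846M — worse by 77.

Meridian receives Band B.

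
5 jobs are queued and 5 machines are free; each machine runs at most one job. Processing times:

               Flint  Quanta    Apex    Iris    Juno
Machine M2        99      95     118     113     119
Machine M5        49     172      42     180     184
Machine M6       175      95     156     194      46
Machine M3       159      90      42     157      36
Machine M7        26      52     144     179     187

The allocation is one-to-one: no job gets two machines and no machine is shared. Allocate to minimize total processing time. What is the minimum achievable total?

Minimum total: 302 min

Optimal: Flint→Machine M5 (49 min), Quanta→Machine M7 (52 min), Apex→Machine M3 (42 min), Iris→Machine M2 (113 min), Juno→Machine M6 (46 min) — total 49+52+42+113+46 = 302 min.
Min-entry greedy (repeatedly take the single cheapest remaining cell) gives 393 min, worse by 91.
No other one-to-one assignment undercuts 302 min.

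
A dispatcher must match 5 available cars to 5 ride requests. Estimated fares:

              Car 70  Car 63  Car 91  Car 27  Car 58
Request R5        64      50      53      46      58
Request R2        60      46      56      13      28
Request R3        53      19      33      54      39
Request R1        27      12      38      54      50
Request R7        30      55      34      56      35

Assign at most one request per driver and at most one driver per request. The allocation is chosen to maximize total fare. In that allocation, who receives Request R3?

Car 27 receives Request R3.

Optimal: Car 70→Request R5 ($64), Car 63→Request R7 ($55), Car 91→Request R2 ($56), Car 27→Request R3 ($54), Car 58→Request R1 ($50) — total 64+55+56+54+50 = $279.
Max-entry greedy (repeatedly take the single best remaining cell) gives $245, worse by 34.
Car 27's own top request is Request R7 ($56), but forcing Car 27→Request R7 and reassigning the rest optimally gives only $265 — worse by 14.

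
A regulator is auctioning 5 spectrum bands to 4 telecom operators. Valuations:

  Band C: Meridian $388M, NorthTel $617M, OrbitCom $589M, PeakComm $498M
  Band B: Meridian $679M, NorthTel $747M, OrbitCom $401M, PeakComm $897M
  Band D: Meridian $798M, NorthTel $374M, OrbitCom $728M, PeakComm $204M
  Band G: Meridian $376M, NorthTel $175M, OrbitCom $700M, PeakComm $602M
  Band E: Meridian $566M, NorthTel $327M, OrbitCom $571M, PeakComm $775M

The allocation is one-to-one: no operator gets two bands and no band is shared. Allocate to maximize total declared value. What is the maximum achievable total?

Optimal: Meridian→Band D ($798M), NorthTel→Band B ($747M), OrbitCom→Band G ($700M), PeakComm→Band E ($775M) — total 798+747+700+775 = $3020M.
Next-best assignment: Meridian→Band D, NorthTel→Band C, OrbitCom→Band G, PeakComm→Band B = $3012M.
Every other assignment is strictly worse.

Maximum total: $3020M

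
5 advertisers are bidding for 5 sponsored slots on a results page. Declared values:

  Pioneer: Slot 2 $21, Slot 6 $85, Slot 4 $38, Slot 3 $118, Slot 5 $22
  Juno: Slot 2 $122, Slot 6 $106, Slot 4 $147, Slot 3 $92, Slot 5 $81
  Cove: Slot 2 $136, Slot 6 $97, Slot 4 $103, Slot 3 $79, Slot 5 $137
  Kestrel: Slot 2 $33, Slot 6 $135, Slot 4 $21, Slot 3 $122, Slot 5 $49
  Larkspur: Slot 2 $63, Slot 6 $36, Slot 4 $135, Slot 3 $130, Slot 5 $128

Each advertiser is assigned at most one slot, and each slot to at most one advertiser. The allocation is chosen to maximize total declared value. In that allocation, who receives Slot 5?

This is the linear assignment problem.
Optimal: Pioneer→Slot 3 ($118), Juno→Slot 4 ($147), Cove→Slot 2 ($136), Kestrel→Slot 6 ($135), Larkspur→Slot 5 ($128) — total 118+147+136+135+128 = $664.
Max-entry greedy (repeatedly take the single best remaining cell) gives $570, worse by 94.
Every other assignment is strictly worse.
Larkspur's own top slot is Slot 4 ($135), but forcing Larkspur→Slot 4 and reassigning the rest optimally gives only $647 — worse by 17.

Larkspur receives Slot 5.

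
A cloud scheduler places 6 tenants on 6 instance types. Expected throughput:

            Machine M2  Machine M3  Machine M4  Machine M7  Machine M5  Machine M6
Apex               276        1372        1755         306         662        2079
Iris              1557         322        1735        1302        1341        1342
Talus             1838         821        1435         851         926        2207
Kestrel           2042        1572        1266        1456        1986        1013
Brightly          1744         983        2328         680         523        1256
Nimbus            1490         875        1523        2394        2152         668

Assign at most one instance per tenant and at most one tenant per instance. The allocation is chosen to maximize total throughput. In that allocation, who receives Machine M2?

Treat this as an assignment problem: match each tenant to one instance.
Optimal: Apex→Machine M3 (1372 ops/s), Iris→Machine M2 (1557 ops/s), Talus→Machine M6 (2207 ops/s), Kestrel→Machine M5 (1986 ops/s), Brightly→Machine M4 (2328 ops/s), Nimbus→Machine M7 (2394 ops/s) — total 1372+1557+2207+1986+2328+2394 = 11844 ops/s.
No other one-to-one assignment exceeds 11844 ops/s.
Iris's own top instance is Machine M4 (1735 ops/s), but forcing Iris→Machine M4 and reassigning the rest optimally gives only 11438 ops/s — worse by 406.

Iris receives Machine M2.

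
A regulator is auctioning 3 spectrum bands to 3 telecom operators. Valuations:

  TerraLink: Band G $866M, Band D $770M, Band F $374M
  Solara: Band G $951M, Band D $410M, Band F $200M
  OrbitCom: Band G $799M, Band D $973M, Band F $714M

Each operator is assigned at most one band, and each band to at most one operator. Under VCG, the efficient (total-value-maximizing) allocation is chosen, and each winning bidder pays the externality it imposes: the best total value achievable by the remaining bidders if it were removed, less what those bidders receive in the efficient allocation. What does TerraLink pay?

Efficient allocation: TerraLink→Band D ($770M), Solara→Band G ($951M), OrbitCom→Band F ($714M); total welfare W = $2435M.
TerraLink receives Band D at value $770M, so the others get W − 770 = $1665M.
Without TerraLink: best allocation of the remaining 2 bidders over all 3 bands is Solara→Band G ($951M), OrbitCom→Band D ($973M), total $1924M.
VCG payment = (others' best without TerraLink) − (others' welfare with TerraLink) = 1924 − 1665 = $259M.

TerraLink pays $259M.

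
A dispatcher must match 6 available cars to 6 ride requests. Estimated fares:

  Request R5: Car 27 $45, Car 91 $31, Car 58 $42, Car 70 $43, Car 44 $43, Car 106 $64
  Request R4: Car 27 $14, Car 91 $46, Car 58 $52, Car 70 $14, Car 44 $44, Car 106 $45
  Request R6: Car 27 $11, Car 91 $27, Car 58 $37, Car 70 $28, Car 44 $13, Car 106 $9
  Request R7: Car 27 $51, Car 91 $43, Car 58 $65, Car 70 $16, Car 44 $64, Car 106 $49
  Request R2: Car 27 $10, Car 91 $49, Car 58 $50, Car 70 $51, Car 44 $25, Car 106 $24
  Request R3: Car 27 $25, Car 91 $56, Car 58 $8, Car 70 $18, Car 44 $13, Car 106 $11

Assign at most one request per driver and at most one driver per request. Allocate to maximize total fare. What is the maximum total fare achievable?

Maximum total: $303

This is the linear assignment problem.
Optimal: Car 27→Request R7 ($51), Car 91→Request R3 ($56), Car 58→Request R6 ($37), Car 70→Request R2 ($51), Car 44→Request R4 ($44), Car 106→Request R5 ($64) — total 51+56+37+51+44+64 = $303.
Row-greedy (each driver in turn takes its best remaining request) gives $262, worse by 41.
Next-best assignment: Car 27→Request R5, Car 91→Request R3, Car 58→Request R6, Car 70→Request R2, Car 44→Request R7, Car 106→Request R4 = $298.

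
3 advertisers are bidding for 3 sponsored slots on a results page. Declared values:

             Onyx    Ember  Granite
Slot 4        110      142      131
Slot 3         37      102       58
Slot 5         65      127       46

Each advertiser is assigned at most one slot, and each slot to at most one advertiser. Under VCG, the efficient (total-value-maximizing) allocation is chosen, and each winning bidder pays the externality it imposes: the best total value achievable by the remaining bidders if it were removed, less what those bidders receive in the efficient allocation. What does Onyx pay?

Onyx pays $25.

Efficient allocation: Onyx→Slot 5 ($65), Ember→Slot 3 ($102), Granite→Slot 4 ($131); total welfare W = $298.
Onyx receives Slot 5 at value $65, so the others get W − 65 = $233.
Without Onyx: best allocation of the remaining 2 bidders over all 3 slots is Ember→Slot 5 ($127), Granite→Slot 4 ($131), total $258.
VCG payment = (others' best without Onyx) − (others' welfare with Onyx) = 258 − 233 = $25.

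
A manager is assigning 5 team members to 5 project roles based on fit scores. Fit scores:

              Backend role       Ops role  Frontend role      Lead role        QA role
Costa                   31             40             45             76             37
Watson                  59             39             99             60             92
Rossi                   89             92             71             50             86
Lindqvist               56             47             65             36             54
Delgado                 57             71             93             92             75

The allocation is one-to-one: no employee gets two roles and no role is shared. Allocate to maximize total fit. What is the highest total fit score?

Optimal: Costa→Lead role (76 pts), Watson→QA role (92 pts), Rossi→Ops role (92 pts), Lindqvist→Backend role (56 pts), Delgado→Frontend role (93 pts) — total 76+92+92+56+93 = 409 pts.
Max-entry greedy (repeatedly take the single best remaining cell) gives 376 pts, worse by 33.
Next-best assignment: Costa→Lead role, Watson→Frontend role, Rossi→Ops role, Lindqvist→Backend role, Delgado→QA role = 398 pts.

Max total: 409 pts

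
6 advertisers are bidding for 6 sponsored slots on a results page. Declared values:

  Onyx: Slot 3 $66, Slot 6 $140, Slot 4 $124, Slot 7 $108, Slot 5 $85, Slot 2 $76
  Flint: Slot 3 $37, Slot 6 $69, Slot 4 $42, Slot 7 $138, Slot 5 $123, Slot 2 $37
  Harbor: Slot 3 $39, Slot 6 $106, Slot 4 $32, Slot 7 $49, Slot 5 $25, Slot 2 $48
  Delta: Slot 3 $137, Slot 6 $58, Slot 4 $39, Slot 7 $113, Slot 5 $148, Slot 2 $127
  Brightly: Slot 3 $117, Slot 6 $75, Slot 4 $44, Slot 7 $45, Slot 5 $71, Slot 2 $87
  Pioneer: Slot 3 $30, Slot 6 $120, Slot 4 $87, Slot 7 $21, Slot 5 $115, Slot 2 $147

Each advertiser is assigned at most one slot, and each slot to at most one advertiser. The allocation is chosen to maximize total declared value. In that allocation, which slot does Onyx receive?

Optimal: Onyx→Slot 4 ($124), Flint→Slot 7 ($138), Harbor→Slot 6 ($106), Delta→Slot 5 ($148), Brightly→Slot 3 ($117), Pioneer→Slot 2 ($147) — total 124+138+106+148+117+147 = $780.
Next-best assignment: Onyx→Slot 4, Flint→Slot 5, Harbor→Slot 6, Delta→Slot 7, Brightly→Slot 3, Pioneer→Slot 2 = $730.
Onyx's own top slot is Slot 6 ($140), but forcing Onyx→Slot 6 and reassigning the rest optimally gives only $722 — worse by 58.

Onyx receives Slot 4.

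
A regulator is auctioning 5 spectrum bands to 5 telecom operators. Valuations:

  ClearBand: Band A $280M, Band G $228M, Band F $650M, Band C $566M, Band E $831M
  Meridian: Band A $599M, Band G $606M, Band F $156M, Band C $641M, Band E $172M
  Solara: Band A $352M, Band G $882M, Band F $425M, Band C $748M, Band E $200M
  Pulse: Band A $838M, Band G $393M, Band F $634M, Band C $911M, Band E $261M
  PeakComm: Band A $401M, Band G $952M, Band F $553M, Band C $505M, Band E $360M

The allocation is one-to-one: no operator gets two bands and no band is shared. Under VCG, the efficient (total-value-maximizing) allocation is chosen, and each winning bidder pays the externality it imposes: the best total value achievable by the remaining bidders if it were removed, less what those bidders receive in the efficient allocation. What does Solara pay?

Solara pays $399M.

Efficient allocation: ClearBand→Band E ($831M), Meridian→Band A ($599M), Solara→Band G ($882M), Pulse→Band C ($911M), PeakComm→Band F ($553M); total welfare W = $3776M.
Solara receives Band G at value $882M, so the others get W − 882 = $2894M.
Without Solara: best allocation of the remaining 4 bidders over all 5 bands is ClearBand→Band E ($831M), Meridian→Band A ($599M), Pulse→Band C ($911M), PeakComm→Band G ($952M), total $3293M.
VCG payment = (others' best without Solara) − (others' welfare with Solara) = 3293 − 2894 = $399M.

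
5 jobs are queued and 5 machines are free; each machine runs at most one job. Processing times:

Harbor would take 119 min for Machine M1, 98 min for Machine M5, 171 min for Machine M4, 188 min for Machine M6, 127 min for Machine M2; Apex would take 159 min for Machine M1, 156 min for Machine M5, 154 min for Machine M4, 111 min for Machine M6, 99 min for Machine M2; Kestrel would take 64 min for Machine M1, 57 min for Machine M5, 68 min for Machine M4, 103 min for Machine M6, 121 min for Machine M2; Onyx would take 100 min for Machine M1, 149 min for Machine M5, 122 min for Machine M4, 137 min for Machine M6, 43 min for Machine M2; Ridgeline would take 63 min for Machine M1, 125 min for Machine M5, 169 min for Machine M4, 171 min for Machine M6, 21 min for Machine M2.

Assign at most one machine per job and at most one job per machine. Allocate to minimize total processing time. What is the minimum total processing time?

Optimal: Harbor→Machine M5 (98 min), Apex→Machine M6 (111 min), Kestrel→Machine M4 (68 min), Onyx→Machine M2 (43 min), Ridgeline→Machine M1 (63 min) — total 98+111+68+43+63 = 383 min.
Min-entry greedy (repeatedly take the single cheapest remaining cell) gives 460 min, worse by 77.
Swapping Apex↔Harbor (Apex→Machine M5 156 min, Harbor→Machine M6 188 min) adds 135.
No other one-to-one assignment undercuts 383 min.

Minimum total: 383 min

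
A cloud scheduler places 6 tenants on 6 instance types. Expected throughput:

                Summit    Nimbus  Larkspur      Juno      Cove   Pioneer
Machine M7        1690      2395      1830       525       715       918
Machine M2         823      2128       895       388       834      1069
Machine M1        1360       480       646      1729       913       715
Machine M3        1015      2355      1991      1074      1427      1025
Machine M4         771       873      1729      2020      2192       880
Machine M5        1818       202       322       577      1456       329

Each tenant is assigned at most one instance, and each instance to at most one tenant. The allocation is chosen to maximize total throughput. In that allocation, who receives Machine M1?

Optimal: Summit→Machine M5 (1818 ops/s), Nimbus→Machine M7 (2395 ops/s), Larkspur→Machine M3 (1991 ops/s), Juno→Machine M1 (1729 ops/s), Cove→Machine M4 (2192 ops/s), Pioneer→Machine M2 (1069 ops/s) — total 1818+2395+1991+1729+2192+1069 = 11194 ops/s.
Row-greedy (each tenant in turn takes its best remaining instance) gives 10206 ops/s, worse by 988.
Next-best assignment: Summit→Machine M5, Nimbus→Machine M3, Larkspur→Machine M7, Juno→Machine M1, Cove→Machine M4, Pioneer→Machine M2 = 10993 ops/s.
Checked against all permutations: 11194 ops/s is optimal.
Juno's own top instance is Machine M4 (2020 ops/s), but forcing Juno→Machine M4 and reassigning the rest optimally gives only 10291 ops/s — worse by 903.

Juno receives Machine M1.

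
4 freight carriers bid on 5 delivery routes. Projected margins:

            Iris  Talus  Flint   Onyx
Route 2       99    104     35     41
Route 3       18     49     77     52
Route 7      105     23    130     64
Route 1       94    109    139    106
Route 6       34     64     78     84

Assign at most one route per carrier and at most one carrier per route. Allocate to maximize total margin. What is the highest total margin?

Optimal: Iris→Route 7 ($105k), Talus→Route 2 ($104k), Flint→Route 1 ($139k), Onyx→Route 6 ($84k) — total 105+104+139+84 = $432k.
Column-greedy (each route in turn goes to its best remaining carrier) gives $392k, worse by 40.

Maximum total: $432k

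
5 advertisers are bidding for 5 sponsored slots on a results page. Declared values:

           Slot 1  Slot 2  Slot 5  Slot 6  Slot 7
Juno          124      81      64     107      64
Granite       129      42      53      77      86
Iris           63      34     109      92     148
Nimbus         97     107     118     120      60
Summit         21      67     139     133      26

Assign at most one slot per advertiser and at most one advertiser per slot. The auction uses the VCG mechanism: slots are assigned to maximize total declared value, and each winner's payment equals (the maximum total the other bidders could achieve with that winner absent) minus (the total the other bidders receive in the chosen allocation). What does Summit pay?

Efficient allocation: Juno→Slot 6 ($107), Granite→Slot 1 ($129), Iris→Slot 7 ($148), Nimbus→Slot 2 ($107), Summit→Slot 5 ($139); total welfare W = $630.
Summit receives Slot 5 at value $139, so the others get W − 139 = $491.
Without Summit: best allocation of the remaining 4 bidders over all 5 slots is Juno→Slot 6 ($107), Granite→Slot 1 ($129), Iris→Slot 7 ($148), Nimbus→Slot 5 ($118), total $502.
VCG payment = (others' best without Summit) − (others' welfare with Summit) = 502 − 491 = $11.

Summit pays $11.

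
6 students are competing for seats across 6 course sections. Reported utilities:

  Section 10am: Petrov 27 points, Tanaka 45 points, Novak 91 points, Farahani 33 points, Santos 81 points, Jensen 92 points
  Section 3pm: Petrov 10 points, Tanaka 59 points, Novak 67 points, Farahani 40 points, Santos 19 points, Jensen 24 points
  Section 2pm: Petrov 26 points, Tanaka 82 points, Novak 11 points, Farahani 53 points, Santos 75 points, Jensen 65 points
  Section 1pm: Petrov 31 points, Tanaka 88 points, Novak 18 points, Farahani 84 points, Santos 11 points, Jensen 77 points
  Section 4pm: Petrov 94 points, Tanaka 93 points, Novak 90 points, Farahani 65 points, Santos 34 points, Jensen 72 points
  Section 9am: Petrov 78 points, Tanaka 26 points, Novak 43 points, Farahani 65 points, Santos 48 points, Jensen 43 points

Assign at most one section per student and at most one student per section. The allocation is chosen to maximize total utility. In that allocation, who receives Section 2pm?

Santos receives Section 2pm.

This is the linear assignment problem.
Optimal: Petrov→Section 9am (78 points), Tanaka→Section 4pm (93 points), Novak→Section 3pm (67 points), Farahani→Section 1pm (84 points), Santos→Section 2pm (75 points), Jensen→Section 10am (92 points) — total 78+93+67+84+75+92 = 489 points.
Max-entry greedy (repeatedly take the single best remaining cell) gives 481 points, worse by 8.
Swapping Jensen↔Tanaka (Jensen→Section 4pm 72 points, Tanaka→Section 10am 45 points) loses 68.
Checked against all permutations: 489 points is optimal.
Santos's own top section is Section 10am (81 points), but forcing Santos→Section 10am and reassigning the rest optimally gives only 468 points — worse by 21.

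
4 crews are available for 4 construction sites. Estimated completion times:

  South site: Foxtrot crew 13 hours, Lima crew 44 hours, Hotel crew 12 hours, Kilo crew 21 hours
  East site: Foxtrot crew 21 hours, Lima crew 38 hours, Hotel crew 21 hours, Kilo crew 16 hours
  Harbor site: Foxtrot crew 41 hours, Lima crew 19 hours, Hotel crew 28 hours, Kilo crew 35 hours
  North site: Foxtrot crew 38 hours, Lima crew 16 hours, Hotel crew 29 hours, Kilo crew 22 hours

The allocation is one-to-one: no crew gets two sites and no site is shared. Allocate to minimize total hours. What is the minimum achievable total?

Optimal: Foxtrot crew→South site (13 hours), Lima crew→North site (16 hours), Hotel crew→Harbor site (28 hours), Kilo crew→East site (16 hours) — total 13+16+28+16 = 73 hours.
Row-greedy (each crew in turn takes its cheapest remaining site) gives 85 hours, worse by 12.
Swapping Hotel crew↔Lima crew (Hotel crew→North site 29 hours, Lima crew→Harbor site 19 hours) adds 4.

Min total: 73 hours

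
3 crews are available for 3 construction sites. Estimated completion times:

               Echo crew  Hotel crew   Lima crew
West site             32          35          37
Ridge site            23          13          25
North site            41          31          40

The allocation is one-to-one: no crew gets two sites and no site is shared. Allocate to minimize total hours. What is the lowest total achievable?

Optimal: Echo crew→West site (32 hours), Hotel crew→Ridge site (13 hours), Lima crew→North site (40 hours) — total 32+13+40 = 85 hours.
Row-greedy (each crew in turn takes its cheapest remaining site) gives 91 hours, worse by 6.
Next-best assignment: Echo crew→West site, Hotel crew→North site, Lima crew→Ridge site = 88 hours.
Swapping Echo crew↔Hotel crew (Echo crew→Ridge site 23 hours, Hotel crew→West site 35 hours) adds 13.

Min total: 85 hours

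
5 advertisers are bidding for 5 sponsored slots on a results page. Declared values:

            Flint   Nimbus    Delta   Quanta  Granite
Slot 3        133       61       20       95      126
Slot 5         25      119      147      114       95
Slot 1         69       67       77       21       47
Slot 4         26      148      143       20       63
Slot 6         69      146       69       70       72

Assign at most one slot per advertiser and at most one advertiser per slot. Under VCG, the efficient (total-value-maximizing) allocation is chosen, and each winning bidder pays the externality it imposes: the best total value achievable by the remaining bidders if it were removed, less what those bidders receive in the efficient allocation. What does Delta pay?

Delta pays $12.

Efficient allocation: Flint→Slot 1 ($69), Nimbus→Slot 6 ($146), Delta→Slot 4 ($143), Quanta→Slot 5 ($114), Granite→Slot 3 ($126); total welfare W = $598.
Delta receives Slot 4 at value $143, so the others get W − 143 = $455.
Without Delta: best allocation of the remaining 4 bidders over all 5 slots is Flint→Slot 3 ($133), Nimbus→Slot 4 ($148), Quanta→Slot 5 ($114), Granite→Slot 6 ($72), total $467.
VCG payment = (others' best without Delta) − (others' welfare with Delta) = 467 − 455 = $12.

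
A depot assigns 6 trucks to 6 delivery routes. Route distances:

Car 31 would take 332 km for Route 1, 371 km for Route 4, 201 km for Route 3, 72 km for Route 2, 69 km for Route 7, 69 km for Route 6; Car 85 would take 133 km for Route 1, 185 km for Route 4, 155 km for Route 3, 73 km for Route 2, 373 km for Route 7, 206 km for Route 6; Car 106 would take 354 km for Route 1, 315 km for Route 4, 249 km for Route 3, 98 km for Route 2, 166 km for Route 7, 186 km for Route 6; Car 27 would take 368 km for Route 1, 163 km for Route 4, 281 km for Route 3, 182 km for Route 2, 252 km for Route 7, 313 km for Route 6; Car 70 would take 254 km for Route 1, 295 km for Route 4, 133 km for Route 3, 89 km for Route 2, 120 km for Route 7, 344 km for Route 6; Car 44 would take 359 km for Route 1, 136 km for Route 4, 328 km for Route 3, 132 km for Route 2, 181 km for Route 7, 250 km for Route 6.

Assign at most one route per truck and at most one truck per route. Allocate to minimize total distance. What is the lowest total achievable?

This is a one-to-one assignment (minimum-cost bipartite matching).
Optimal: Car 31→Route 6 (69 km), Car 85→Route 1 (133 km), Car 106→Route 2 (98 km), Car 27→Route 4 (163 km), Car 70→Route 3 (133 km), Car 44→Route 7 (181 km) — total 69+133+98+163+133+181 = 777 km.

Minimum total: 777 km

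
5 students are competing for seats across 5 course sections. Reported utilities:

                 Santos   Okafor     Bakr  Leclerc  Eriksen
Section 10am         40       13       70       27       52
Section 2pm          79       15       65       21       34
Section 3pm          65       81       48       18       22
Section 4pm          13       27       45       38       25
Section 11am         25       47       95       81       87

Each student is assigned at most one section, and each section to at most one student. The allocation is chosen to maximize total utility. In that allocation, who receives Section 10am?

Bakr receives Section 10am.

Treat this as an assignment problem: match each student to one section.
Optimal: Santos→Section 2pm (79 points), Okafor→Section 3pm (81 points), Bakr→Section 10am (70 points), Leclerc→Section 4pm (38 points), Eriksen→Section 11am (87 points) — total 79+81+70+38+87 = 355 points.
Row-greedy (each student in turn takes its best remaining section) gives 345 points, worse by 10.
Next-best assignment: Santos→Section 2pm, Okafor→Section 3pm, Bakr→Section 11am, Leclerc→Section 4pm, Eriksen→Section 10am = 345 points.
Bakr's own top section is Section 11am (95 points), but forcing Bakr→Section 11am and reassigning the rest optimally gives only 345 points — worse by 10.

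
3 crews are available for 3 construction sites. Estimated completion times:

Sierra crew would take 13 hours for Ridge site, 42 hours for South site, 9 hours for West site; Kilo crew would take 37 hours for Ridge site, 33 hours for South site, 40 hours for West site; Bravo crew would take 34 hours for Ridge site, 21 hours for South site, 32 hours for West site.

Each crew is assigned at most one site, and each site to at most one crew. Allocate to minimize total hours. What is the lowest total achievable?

Minimum total: 67 hours

Optimal: Sierra crew→West site (9 hours), Kilo crew→Ridge site (37 hours), Bravo crew→South site (21 hours) — total 9+37+21 = 67 hours.
Column-greedy (each site in turn goes to its cheapest remaining crew) gives 74 hours, worse by 7.
Swapping Kilo crew↔Sierra crew (Kilo crew→West site 40 hours, Sierra crew→Ridge site 13 hours) adds 7.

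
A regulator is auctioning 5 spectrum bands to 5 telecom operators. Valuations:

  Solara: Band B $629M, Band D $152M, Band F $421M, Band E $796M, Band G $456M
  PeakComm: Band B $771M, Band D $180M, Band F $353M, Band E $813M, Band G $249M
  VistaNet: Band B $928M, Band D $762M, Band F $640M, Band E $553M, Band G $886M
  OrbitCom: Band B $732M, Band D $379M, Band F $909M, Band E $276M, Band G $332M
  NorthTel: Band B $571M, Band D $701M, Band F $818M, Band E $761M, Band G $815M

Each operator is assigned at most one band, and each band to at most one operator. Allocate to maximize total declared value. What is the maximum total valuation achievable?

Optimal: Solara→Band E ($796M), PeakComm→Band B ($771M), VistaNet→Band G ($886M), OrbitCom→Band F ($909M), NorthTel→Band D ($701M) — total 796+771+886+909+701 = $4063M.
Column-greedy (each band in turn goes to its best remaining operator) gives $3807M, worse by 256.
Swapping VistaNet↔Solara (VistaNet→Band E $553M, Solara→Band G $456M) loses 673.
Every other assignment is strictly worse.

Maximum total: $4063M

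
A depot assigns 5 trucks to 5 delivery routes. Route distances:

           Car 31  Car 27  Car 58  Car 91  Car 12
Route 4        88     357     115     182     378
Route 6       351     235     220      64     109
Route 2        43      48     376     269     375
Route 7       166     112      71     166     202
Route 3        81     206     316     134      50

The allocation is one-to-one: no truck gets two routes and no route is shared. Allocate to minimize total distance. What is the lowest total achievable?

This is the linear assignment problem.
Optimal: Car 31→Route 4 (88 km), Car 27→Route 2 (48 km), Car 58→Route 7 (71 km), Car 91→Route 6 (64 km), Car 12→Route 3 (50 km) — total 88+48+71+64+50 = 321 km.
Row-greedy (each truck in turn takes its cheapest remaining route) gives 384 km, worse by 63.
Next-best assignment: Car 31→Route 2, Car 27→Route 7, Car 58→Route 4, Car 91→Route 6, Car 12→Route 3 = 384 km.

Min total: 321 km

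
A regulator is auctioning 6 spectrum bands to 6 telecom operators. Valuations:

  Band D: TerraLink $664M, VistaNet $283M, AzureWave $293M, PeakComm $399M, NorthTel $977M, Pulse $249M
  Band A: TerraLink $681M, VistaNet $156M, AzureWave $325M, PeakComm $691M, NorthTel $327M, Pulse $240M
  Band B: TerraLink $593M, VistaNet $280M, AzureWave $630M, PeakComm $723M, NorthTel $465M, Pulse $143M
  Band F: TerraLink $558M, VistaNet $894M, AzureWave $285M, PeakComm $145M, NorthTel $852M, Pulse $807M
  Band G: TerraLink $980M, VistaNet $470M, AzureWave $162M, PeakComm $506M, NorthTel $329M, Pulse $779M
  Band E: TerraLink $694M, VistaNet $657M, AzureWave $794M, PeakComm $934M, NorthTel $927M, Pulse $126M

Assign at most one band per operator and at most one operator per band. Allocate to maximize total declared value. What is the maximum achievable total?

Treat this as an assignment problem: match each operator to one band.
Optimal: TerraLink→Band A ($681M), VistaNet→Band F ($894M), AzureWave→Band B ($630M), PeakComm→Band E ($934M), NorthTel→Band D ($977M), Pulse→Band G ($779M) — total 681+894+630+934+977+779 = $4895M.
Max-entry greedy (repeatedly take the single best remaining cell) gives $4655M, worse by 240.
Swapping PeakComm↔AzureWave (PeakComm→Band B $723M, AzureWave→Band E $794M) loses 47.

Max total: $4895M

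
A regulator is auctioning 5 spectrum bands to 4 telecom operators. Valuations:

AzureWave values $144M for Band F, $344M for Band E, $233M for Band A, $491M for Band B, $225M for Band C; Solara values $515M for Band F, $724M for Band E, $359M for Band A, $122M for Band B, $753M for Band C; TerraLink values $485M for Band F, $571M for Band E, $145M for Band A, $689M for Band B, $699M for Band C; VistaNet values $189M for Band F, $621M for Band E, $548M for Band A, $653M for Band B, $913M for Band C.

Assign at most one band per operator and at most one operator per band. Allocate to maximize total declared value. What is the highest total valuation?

Maximum total: $2613M

Optimal: AzureWave→Band B ($491M), Solara→Band E ($724M), TerraLink→Band F ($485M), VistaNet→Band C ($913M) — total 491+724+485+913 = $2613M.
Row-greedy (each operator in turn takes its best remaining band) gives $2363M, worse by 250.
Next-best assignment: AzureWave→Band A, Solara→Band E, TerraLink→Band B, VistaNet→Band C = $2559M.
Swapping VistaNet↔TerraLink (VistaNet→Band F $189M, TerraLink→Band C $699M) loses 510.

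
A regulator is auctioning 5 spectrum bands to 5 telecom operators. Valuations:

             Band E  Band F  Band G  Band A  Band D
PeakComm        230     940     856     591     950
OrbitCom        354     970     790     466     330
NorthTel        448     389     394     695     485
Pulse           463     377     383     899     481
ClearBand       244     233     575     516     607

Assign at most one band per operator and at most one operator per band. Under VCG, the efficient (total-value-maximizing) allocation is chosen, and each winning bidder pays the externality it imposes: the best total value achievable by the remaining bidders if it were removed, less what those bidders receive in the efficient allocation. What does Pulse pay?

Efficient allocation: PeakComm→Band D ($950M), OrbitCom→Band F ($970M), NorthTel→Band E ($448M), Pulse→Band A ($899M), ClearBand→Band G ($575M); total welfare W = $3842M.
Pulse receives Band A at value $899M, so the others get W − 899 = $2943M.
Without Pulse: best allocation of the remaining 4 bidders over all 5 bands is PeakComm→Band D ($950M), OrbitCom→Band F ($970M), NorthTel→Band A ($695M), ClearBand→Band G ($575M), total $3190M.
VCG payment = (others' best without Pulse) − (others' welfare with Pulse) = 3190 − 2943 = $247M.

Pulse pays $247M.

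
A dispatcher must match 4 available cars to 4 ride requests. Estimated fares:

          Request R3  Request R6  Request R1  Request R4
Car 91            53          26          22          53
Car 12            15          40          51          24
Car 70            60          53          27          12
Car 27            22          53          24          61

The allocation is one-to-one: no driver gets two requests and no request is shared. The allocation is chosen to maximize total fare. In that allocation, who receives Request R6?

Optimal: Car 91→Request R3 ($53), Car 12→Request R1 ($51), Car 70→Request R6 ($53), Car 27→Request R4 ($61) — total 53+51+53+61 = $218.
Max-entry greedy (repeatedly take the single best remaining cell) gives $198, worse by 20.
Next-best assignment: Car 91→Request R4, Car 12→Request R1, Car 70→Request R3, Car 27→Request R6 = $217.
Checked against all permutations: $218 is optimal.
Car 70's own top request is Request R3 ($60), but forcing Car 70→Request R3 and reassigning the rest optimally gives only $217 — worse by 1.

Car 70 receives Request R6.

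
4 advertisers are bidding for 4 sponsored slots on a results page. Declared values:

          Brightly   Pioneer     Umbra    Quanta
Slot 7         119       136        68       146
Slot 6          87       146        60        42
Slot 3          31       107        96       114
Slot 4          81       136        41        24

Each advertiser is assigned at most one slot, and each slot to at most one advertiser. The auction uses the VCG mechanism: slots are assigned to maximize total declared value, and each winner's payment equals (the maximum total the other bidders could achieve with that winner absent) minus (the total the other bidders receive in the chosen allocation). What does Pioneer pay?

Efficient allocation: Brightly→Slot 4 ($81), Pioneer→Slot 6 ($146), Umbra→Slot 3 ($96), Quanta→Slot 7 ($146); total welfare W = $469.
Pioneer receives Slot 6 at value $146, so the others get W − 146 = $323.
Without Pioneer: best allocation of the remaining 3 bidders over all 4 slots is Brightly→Slot 6 ($87), Umbra→Slot 3 ($96), Quanta→Slot 7 ($146), total $329.
VCG payment = (others' best without Pioneer) − (others' welfare with Pioneer) = 329 − 323 = $6.

Pioneer pays $6.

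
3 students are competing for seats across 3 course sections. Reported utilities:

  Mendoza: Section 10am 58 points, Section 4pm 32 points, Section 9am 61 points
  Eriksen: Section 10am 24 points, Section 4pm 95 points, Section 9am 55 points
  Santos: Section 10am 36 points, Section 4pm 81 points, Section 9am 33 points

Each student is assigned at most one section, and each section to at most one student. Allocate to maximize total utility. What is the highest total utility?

Max total: 194 points

Optimal: Mendoza→Section 10am (58 points), Eriksen→Section 9am (55 points), Santos→Section 4pm (81 points) — total 58+55+81 = 194 points.
Column-greedy (each section in turn goes to its best remaining student) gives 186 points, worse by 8.
Next-best assignment: Mendoza→Section 9am, Eriksen→Section 4pm, Santos→Section 10am = 192 points.
Swapping Santos↔Eriksen (Santos→Section 9am 33 points, Eriksen→Section 4pm 95 points) loses 8.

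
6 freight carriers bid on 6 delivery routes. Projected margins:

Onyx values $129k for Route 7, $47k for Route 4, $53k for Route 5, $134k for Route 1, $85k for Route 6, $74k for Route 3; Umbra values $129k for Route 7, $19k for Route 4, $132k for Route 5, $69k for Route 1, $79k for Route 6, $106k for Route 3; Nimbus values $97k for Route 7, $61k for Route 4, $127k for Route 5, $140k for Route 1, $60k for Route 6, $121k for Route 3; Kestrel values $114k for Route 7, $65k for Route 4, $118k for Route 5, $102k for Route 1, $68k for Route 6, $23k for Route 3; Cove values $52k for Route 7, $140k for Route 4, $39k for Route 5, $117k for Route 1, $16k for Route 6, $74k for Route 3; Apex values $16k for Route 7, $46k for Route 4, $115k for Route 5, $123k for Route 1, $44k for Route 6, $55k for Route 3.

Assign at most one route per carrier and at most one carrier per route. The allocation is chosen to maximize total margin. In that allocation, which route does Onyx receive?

Onyx receives Route 6.

This is the linear assignment problem.
Optimal: Onyx→Route 6 ($85k), Umbra→Route 7 ($129k), Nimbus→Route 3 ($121k), Kestrel→Route 5 ($118k), Cove→Route 4 ($140k), Apex→Route 1 ($123k) — total 85+129+121+118+140+123 = $716k.
Row-greedy (each carrier in turn takes its best remaining route) gives $685k, worse by 31.
Swapping Cove↔Umbra (Cove→Route 7 $52k, Umbra→Route 4 $19k) loses 198.
No other one-to-one assignment exceeds $716k.
Onyx's own top route is Route 1 ($134k), but forcing Onyx→Route 1 and reassigning the rest optimally gives only $707k — worse by 9.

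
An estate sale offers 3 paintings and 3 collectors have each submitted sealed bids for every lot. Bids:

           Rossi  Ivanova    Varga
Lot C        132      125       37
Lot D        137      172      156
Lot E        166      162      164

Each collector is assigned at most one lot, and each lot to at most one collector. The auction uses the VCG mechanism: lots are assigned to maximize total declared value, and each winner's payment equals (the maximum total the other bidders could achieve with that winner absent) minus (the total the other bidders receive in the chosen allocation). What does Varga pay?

Efficient allocation: Rossi→Lot C ($132), Ivanova→Lot D ($172), Varga→Lot E ($164); total welfare W = $468.
Varga receives Lot E at value $164, so the others get W − 164 = $304.
Without Varga: best allocation of the remaining 2 bidders over all 3 lots is Rossi→Lot E ($166), Ivanova→Lot D ($172), total $338.
VCG payment = (others' best without Varga) − (others' welfare with Varga) = 338 − 304 = $34.

Varga pays $34.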